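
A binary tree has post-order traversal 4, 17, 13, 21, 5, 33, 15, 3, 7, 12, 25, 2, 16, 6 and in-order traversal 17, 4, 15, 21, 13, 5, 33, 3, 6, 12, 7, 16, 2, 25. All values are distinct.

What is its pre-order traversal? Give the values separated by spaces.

6 3 15 17 4 33 5 21 13 16 12 7 2 25

The last element of post-order is the root; it splits in-order into left and right subtrees.
Root 6: left subtree has 8 nodes {17, 4, 15, 21, 13, 5, 33, 3}, right has 5 {12, 7, 16, 2, 25}.
  Root 3: left subtree has 7 nodes {17, 4, 15, 21, 13, 5, 33}, right has 0 { }.
    Root 15: left subtree has 2 nodes {17, 4}, right has 4 {21, 13, 5, 33}.
      Root 17: left subtree has 0 nodes { }, right has 1 {4}.
      Root 33: left subtree has 3 nodes {21, 13, 5}, right has 0 { }.
        Root 5: left subtree has 2 nodes {21, 13}, right has 0 { }.
          Root 21: left subtree has 0 nodes { }, right has 1 {13}.
  Root 16: left subtree has 2 nodes {12, 7}, right has 2 {2, 25}.
    Root 12: left subtree has 0 nodes { }, right has 1 {7}.
    Root 2: left subtree has 0 nodes { }, right has 1 {25}.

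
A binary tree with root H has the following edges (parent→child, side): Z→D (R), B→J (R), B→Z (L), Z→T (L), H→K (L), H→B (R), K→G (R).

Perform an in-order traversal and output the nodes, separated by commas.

In-order visits the left subtree, then the node, then the right subtree.
At H: go left to K.
  At K: no left child.
  Visit K.
  At K: go right to G.
    G is a leaf — visit G.
Visit H.
At H: go right to B.
  At B: go left to Z.
    At Z: go left to T.
      T is a leaf — visit T.
    Visit Z.
    At Z: go right to D.
      D is a leaf — visit D.
  Visit B.
  At B: go right to J.
    J is a leaf — visit J.

K, G, H, T, Z, D, B, J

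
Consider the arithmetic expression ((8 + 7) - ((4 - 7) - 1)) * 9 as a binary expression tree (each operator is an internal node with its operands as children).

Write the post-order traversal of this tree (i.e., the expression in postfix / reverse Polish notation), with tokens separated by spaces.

8 7 + 4 7 - 1 - - 9 *

Post-order on an expression tree gives postfix notation: for each operator, emit left operand, right operand, then the operator.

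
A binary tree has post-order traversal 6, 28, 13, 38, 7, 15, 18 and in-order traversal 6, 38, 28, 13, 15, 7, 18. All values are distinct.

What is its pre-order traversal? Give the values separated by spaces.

18 15 38 6 13 28 7

The last element of post-order is the root; it splits in-order into left and right subtrees.
Root 18: left subtree has 6 nodes {6, 38, 28, 13, 15, 7}, right has 0 { }.
  Root 15: left subtree has 4 nodes {6, 38, 28, 13}, right has 1 {7}.
    Root 38: left subtree has 1 node {6}, right has 2 {28, 13}.
      Root 13: left subtree has 1 node {28}, right has 0 { }.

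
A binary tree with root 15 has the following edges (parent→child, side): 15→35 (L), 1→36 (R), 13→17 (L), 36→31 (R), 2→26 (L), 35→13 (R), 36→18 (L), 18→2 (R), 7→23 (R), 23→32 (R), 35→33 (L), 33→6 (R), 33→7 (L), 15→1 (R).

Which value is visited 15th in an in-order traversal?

In-order visits the left subtree, then the node, then the right subtree.
At 15: go left to 35.
  At 35: go left to 33.
    At 33: go left to 7.
      At 7: no left child.
      Visit 7.
      At 7: go right to 23.
        At 23: no left child.
        Visit 23.
        At 23: go right to 32.
          32 is a leaf — visit 32.
    Visit 33.
    At 33: go right to 6.
      6 is a leaf — visit 6.
  Visit 35.
  At 35: go right to 13.
    At 13: go left to 17.
      17 is a leaf — visit 17.
    Visit 13.
    At 13: no right child.
Visit 15.
At 15: go right to 1.
  At 1: no left child.
  Visit 1.
  At 1: go right to 36.
    At 36: go left to 18.
      At 18: no left child.
      Visit 18.
      At 18: go right to 2.
        At 2: go left to 26.
          26 is a leaf — visit 26.
        Visit 2.
        At 2: no right child.
    Visit 36.
    At 36: go right to 31.
      31 is a leaf — visit 31.
Full in-order sequence: 7, 23, 32, 33, 6, 35, 17, 13, 15, 1, 18, 26, 2, 36, 31.

31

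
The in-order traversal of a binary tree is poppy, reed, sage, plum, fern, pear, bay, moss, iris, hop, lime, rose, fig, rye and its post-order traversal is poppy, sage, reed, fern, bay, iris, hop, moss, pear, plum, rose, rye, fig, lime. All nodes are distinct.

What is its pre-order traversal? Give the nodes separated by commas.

The last element of post-order is the root; it splits in-order into left and right subtrees.
Root lime: left subtree has 10 nodes {poppy, reed, sage, plum, fern, pear, bay, moss, iris, hop}, right has 3 {rose, fig, rye}.
  Root plum: left subtree has 3 nodes {poppy, reed, sage}, right has 6 {fern, pear, bay, moss, iris, hop}.
    Root reed: left subtree has 1 node {poppy}, right has 1 {sage}.
    Root pear: left subtree has 1 node {fern}, right has 4 {bay, moss, iris, hop}.
      Root moss: left subtree has 1 node {bay}, right has 2 {iris, hop}.
        Root hop: left subtree has 1 node {iris}, right has 0 { }.
  Root fig: left subtree has 1 node {rose}, right has 1 {rye}.

lime, plum, reed, poppy, sage, pear, fern, moss, bay, hop, iris, fig, rose, rye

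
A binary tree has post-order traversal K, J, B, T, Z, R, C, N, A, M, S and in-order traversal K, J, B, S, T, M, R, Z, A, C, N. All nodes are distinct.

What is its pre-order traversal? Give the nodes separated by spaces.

The last element of post-order is the root; it splits in-order into left and right subtrees.
Root S: left subtree has 3 nodes {K, J, B}, right has 7 {T, M, R, Z, A, C, N}.
  Root B: left subtree has 2 nodes {K, J}, right has 0 { }.
    Root J: left subtree has 1 node {K}, right has 0 { }.
  Root M: left subtree has 1 node {T}, right has 5 {R, Z, A, C, N}.
    Root A: left subtree has 2 nodes {R, Z}, right has 2 {C, N}.
      Root R: left subtree has 0 nodes { }, right has 1 {Z}.
      Root N: left subtree has 1 node {C}, right has 0 { }.

S B J K M T A R Z N C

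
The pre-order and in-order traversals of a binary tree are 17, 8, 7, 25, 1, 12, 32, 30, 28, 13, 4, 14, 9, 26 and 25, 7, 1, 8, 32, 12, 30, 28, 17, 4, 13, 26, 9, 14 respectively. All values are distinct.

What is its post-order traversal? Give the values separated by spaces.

25 1 7 32 28 30 12 8 4 26 9 14 13 17

The first element of pre-order is the root; it splits in-order into left and right subtrees.
Root 17: left subtree has 8 nodes {25, 7, 1, 8, 32, 12, 30, 28}, right has 5 {4, 13, 26, 9, 14}.
  Root 8: left subtree has 3 nodes {25, 7, 1}, right has 4 {32, 12, 30, 28}.
    Root 7: left subtree has 1 node {25}, right has 1 {1}.
    Root 12: left subtree has 1 node {32}, right has 2 {30, 28}.
      Root 30: left subtree has 0 nodes { }, right has 1 {28}.
  Root 13: left subtree has 1 node {4}, right has 3 {26, 9, 14}.
    Root 14: left subtree has 2 nodes {26, 9}, right has 0 { }.
      Root 9: left subtree has 1 node {26}, right has 0 { }.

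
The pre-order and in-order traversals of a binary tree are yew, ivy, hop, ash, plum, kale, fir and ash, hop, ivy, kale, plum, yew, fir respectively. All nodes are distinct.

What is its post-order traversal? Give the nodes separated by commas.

The first element of pre-order is the root; it splits in-order into left and right subtrees.
Root yew: left subtree has 5 nodes {ash, hop, ivy, kale, plum}, right has 1 {fir}.
  Root ivy: left subtree has 2 nodes {ash, hop}, right has 2 {kale, plum}.
    Root hop: left subtree has 1 node {ash}, right has 0 { }.
    Root plum: left subtree has 1 node {kale}, right has 0 { }.

ash, hop, kale, plum, ivy, fir, yew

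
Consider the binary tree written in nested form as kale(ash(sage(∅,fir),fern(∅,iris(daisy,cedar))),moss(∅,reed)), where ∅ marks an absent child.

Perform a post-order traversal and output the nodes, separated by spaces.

fir sage daisy cedar iris fern ash reed moss kale

Post-order visits the left subtree, then the right subtree, then the node.
At kale: go left to ash.
  At ash: go left to sage.
    At sage: no left child.
    At sage: go right to fir.
      fir is a leaf — visit fir.
    Visit sage.
  At ash: go right to fern.
    At fern: no left child.
    At fern: go right to iris.
      At iris: go left to daisy.
        daisy is a leaf — visit daisy.
      At iris: go right to cedar.
        cedar is a leaf — visit cedar.
      Visit iris.
    Visit fern.
  Visit ash.
At kale: go right to moss.
  At moss: no left child.
  At moss: go right to reed.
    reed is a leaf — visit reed.
  Visit moss.
Visit kale.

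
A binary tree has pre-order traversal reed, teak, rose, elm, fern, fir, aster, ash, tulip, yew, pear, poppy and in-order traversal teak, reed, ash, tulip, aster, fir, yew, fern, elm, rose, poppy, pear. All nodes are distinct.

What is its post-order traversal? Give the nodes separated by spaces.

The first element of pre-order is the root; it splits in-order into left and right subtrees.
Root reed: left subtree has 1 node {teak}, right has 10 {ash, tulip, aster, fir, yew, fern, elm, rose, poppy, pear}.
  Root rose: left subtree has 7 nodes {ash, tulip, aster, fir, yew, fern, elm}, right has 2 {poppy, pear}.
    Root elm: left subtree has 6 nodes {ash, tulip, aster, fir, yew, fern}, right has 0 { }.
      Root fern: left subtree has 5 nodes {ash, tulip, aster, fir, yew}, right has 0 { }.
        Root fir: left subtree has 3 nodes {ash, tulip, aster}, right has 1 {yew}.
          Root aster: left subtree has 2 nodes {ash, tulip}, right has 0 { }.
            Root ash: left subtree has 0 nodes { }, right has 1 {tulip}.
    Root pear: left subtree has 1 node {poppy}, right has 0 { }.

teak tulip ash aster yew fir fern elm poppy pear rose reed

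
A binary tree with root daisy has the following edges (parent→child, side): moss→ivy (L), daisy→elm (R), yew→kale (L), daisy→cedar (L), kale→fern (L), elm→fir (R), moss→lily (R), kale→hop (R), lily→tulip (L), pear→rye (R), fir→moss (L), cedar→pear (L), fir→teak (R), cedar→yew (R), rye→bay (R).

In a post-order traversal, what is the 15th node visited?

elm

Post-order visits the left subtree, then the right subtree, then the node.
At daisy: go left to cedar.
  At cedar: go left to pear.
    At pear: no left child.
    At pear: go right to rye.
      At rye: no left child.
      At rye: go right to bay.
        bay is a leaf — visit bay.
      Visit rye.
    Visit pear.
  At cedar: go right to yew.
    At yew: go left to kale.
      At kale: go left to fern.
        fern is a leaf — visit fern.
      At kale: go right to hop.
        hop is a leaf — visit hop.
      Visit kale.
    At yew: no right child.
    Visit yew.
  Visit cedar.
At daisy: go right to elm.
  At elm: no left child.
  At elm: go right to fir.
    At fir: go left to moss.
      At moss: go left to ivy.
        ivy is a leaf — visit ivy.
      At moss: go right to lily.
        At lily: go left to tulip.
          tulip is a leaf — visit tulip.
        At lily: no right child.
        Visit lily.
      Visit moss.
    At fir: go right to teak.
      teak is a leaf — visit teak.
    Visit fir.
  Visit elm.
Visit daisy.
Full post-order sequence: bay, rye, pear, fern, hop, kale, yew, cedar, ivy, tulip, lily, moss, teak, fir, elm, daisy.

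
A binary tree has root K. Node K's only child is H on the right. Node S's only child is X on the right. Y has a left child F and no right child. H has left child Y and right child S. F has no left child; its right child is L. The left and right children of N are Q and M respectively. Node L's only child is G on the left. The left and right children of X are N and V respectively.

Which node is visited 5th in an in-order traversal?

Y

In-order visits the left subtree, then the node, then the right subtree.
At K: no left child.
Visit K.
At K: go right to H.
  At H: go left to Y.
    At Y: go left to F.
      At F: no left child.
      Visit F.
      At F: go right to L.
        At L: go left to G.
          G is a leaf — visit G.
        Visit L.
        At L: no right child.
    Visit Y.
    At Y: no right child.
  Visit H.
  At H: go right to S.
    At S: no left child.
    Visit S.
    At S: go right to X.
      At X: go left to N.
        At N: go left to Q.
          Q is a leaf — visit Q.
        Visit N.
        At N: go right to M.
          M is a leaf — visit M.
      Visit X.
      At X: go right to V.
        V is a leaf — visit V.
Full in-order sequence: K, F, G, L, Y, H, S, Q, N, M, X, V.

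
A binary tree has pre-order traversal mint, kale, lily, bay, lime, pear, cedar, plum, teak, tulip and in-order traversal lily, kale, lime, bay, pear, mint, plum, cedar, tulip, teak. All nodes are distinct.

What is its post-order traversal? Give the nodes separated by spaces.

The first element of pre-order is the root; it splits in-order into left and right subtrees.
Root mint: left subtree has 5 nodes {lily, kale, lime, bay, pear}, right has 4 {plum, cedar, tulip, teak}.
  Root kale: left subtree has 1 node {lily}, right has 3 {lime, bay, pear}.
    Root bay: left subtree has 1 node {lime}, right has 1 {pear}.
  Root cedar: left subtree has 1 node {plum}, right has 2 {tulip, teak}.
    Root teak: left subtree has 1 node {tulip}, right has 0 { }.

lily lime pear bay kale plum tulip teak cedar mint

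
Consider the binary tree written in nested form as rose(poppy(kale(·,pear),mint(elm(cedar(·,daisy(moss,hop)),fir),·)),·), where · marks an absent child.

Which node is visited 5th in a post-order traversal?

Post-order visits the left subtree, then the right subtree, then the node.
At rose: go left to poppy.
  At poppy: go left to kale.
    At kale: no left child.
    At kale: go right to pear.
      pear is a leaf — visit pear.
    Visit kale.
  At poppy: go right to mint.
    At mint: go left to elm.
      At elm: go left to cedar.
        At cedar: no left child.
        At cedar: go right to daisy.
          At daisy: go left to moss.
            moss is a leaf — visit moss.
          At daisy: go right to hop.
            hop is a leaf — visit hop.
          Visit daisy.
        Visit cedar.
      At elm: go right to fir.
        fir is a leaf — visit fir.
      Visit elm.
    At mint: no right child.
    Visit mint.
  Visit poppy.
At rose: no right child.
Visit rose.
Full post-order sequence: pear, kale, moss, hop, daisy, cedar, fir, elm, mint, poppy, rose.

daisy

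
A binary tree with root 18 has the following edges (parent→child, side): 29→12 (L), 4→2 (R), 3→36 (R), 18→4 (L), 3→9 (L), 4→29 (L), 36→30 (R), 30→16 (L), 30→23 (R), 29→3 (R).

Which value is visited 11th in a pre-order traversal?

2

Pre-order visits the node, then its left subtree, then its right subtree.
Visit 18.
At 18: go left to 4.
  Visit 4.
  At 4: go left to 29.
    Visit 29.
    At 29: go left to 12.
      12 is a leaf — visit 12.
    At 29: go right to 3.
      Visit 3.
      At 3: go left to 9.
        9 is a leaf — visit 9.
      At 3: go right to 36.
        Visit 36.
        At 36: no left child.
        At 36: go right to 30.
          Visit 30.
          At 30: go left to 16.
            16 is a leaf — visit 16.
          At 30: go right to 23.
            23 is a leaf — visit 23.
  At 4: go right to 2.
    2 is a leaf — visit 2.
At 18: no right child.
Full pre-order sequence: 18, 4, 29, 12, 3, 9, 36, 30, 16, 23, 2.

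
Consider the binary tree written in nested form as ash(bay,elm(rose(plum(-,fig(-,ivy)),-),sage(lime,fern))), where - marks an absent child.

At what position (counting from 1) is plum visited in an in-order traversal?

In-order visits the left subtree, then the node, then the right subtree.
At ash: go left to bay.
  bay is a leaf — visit bay.
Visit ash.
At ash: go right to elm.
  At elm: go left to rose.
    At rose: go left to plum.
      At plum: no left child.
      Visit plum.
      At plum: go right to fig.
        At fig: no left child.
        Visit fig.
        At fig: go right to ivy.
          ivy is a leaf — visit ivy.
    Visit rose.
    At rose: no right child.
  Visit elm.
  At elm: go right to sage.
    At sage: go left to lime.
      lime is a leaf — visit lime.
    Visit sage.
    At sage: go right to fern.
      fern is a leaf — visit fern.
Full in-order sequence: bay, ash, plum, fig, ivy, rose, elm, lime, sage, fern.

3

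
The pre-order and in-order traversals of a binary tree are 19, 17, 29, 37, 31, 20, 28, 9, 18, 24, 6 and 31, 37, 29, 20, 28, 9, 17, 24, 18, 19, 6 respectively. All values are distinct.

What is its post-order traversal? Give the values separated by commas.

The first element of pre-order is the root; it splits in-order into left and right subtrees.
Root 19: left subtree has 9 nodes {31, 37, 29, 20, 28, 9, 17, 24, 18}, right has 1 {6}.
  Root 17: left subtree has 6 nodes {31, 37, 29, 20, 28, 9}, right has 2 {24, 18}.
    Root 29: left subtree has 2 nodes {31, 37}, right has 3 {20, 28, 9}.
      Root 37: left subtree has 1 node {31}, right has 0 { }.
      Root 20: left subtree has 0 nodes { }, right has 2 {28, 9}.
        Root 28: left subtree has 0 nodes { }, right has 1 {9}.
    Root 18: left subtree has 1 node {24}, right has 0 { }.

31, 37, 9, 28, 20, 29, 24, 18, 17, 6, 19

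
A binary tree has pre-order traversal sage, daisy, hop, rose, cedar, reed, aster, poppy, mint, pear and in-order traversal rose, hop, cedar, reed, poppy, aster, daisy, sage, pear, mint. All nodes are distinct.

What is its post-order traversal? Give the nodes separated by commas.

The first element of pre-order is the root; it splits in-order into left and right subtrees.
Root sage: left subtree has 7 nodes {rose, hop, cedar, reed, poppy, aster, daisy}, right has 2 {pear, mint}.
  Root daisy: left subtree has 6 nodes {rose, hop, cedar, reed, poppy, aster}, right has 0 { }.
    Root hop: left subtree has 1 node {rose}, right has 4 {cedar, reed, poppy, aster}.
      Root cedar: left subtree has 0 nodes { }, right has 3 {reed, poppy, aster}.
        Root reed: left subtree has 0 nodes { }, right has 2 {poppy, aster}.
          Root aster: left subtree has 1 node {poppy}, right has 0 { }.
  Root mint: left subtree has 1 node {pear}, right has 0 { }.

rose, poppy, aster, reed, cedar, hop, daisy, pear, mint, sage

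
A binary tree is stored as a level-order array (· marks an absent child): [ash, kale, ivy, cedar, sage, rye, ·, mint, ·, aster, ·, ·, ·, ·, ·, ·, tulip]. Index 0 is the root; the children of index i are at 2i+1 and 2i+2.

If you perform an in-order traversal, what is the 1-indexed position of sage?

6

In-order visits the left subtree, then the node, then the right subtree.
At ash: go left to kale.
  At kale: go left to cedar.
    At cedar: go left to mint.
      At mint: no left child.
      Visit mint.
      At mint: go right to tulip.
        tulip is a leaf — visit tulip.
    Visit cedar.
    At cedar: no right child.
  Visit kale.
  At kale: go right to sage.
    At sage: go left to aster.
      aster is a leaf — visit aster.
    Visit sage.
    At sage: no right child.
Visit ash.
At ash: go right to ivy.
  At ivy: go left to rye.
    rye is a leaf — visit rye.
  Visit ivy.
  At ivy: no right child.
Full in-order sequence: mint, tulip, cedar, kale, aster, sage, ash, rye, ivy.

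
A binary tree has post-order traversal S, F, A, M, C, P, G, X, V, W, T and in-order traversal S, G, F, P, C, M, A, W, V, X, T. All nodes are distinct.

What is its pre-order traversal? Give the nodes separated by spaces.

The last element of post-order is the root; it splits in-order into left and right subtrees.
Root T: left subtree has 10 nodes {S, G, F, P, C, M, A, W, V, X}, right has 0 { }.
  Root W: left subtree has 7 nodes {S, G, F, P, C, M, A}, right has 2 {V, X}.
    Root G: left subtree has 1 node {S}, right has 5 {F, P, C, M, A}.
      Root P: left subtree has 1 node {F}, right has 3 {C, M, A}.
        Root C: left subtree has 0 nodes { }, right has 2 {M, A}.
          Root M: left subtree has 0 nodes { }, right has 1 {A}.
    Root V: left subtree has 0 nodes { }, right has 1 {X}.

T W G S P F C M A V X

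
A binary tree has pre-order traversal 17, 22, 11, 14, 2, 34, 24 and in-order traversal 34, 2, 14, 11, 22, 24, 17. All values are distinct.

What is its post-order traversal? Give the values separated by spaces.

The first element of pre-order is the root; it splits in-order into left and right subtrees.
Root 17: left subtree has 6 nodes {34, 2, 14, 11, 22, 24}, right has 0 { }.
  Root 22: left subtree has 4 nodes {34, 2, 14, 11}, right has 1 {24}.
    Root 11: left subtree has 3 nodes {34, 2, 14}, right has 0 { }.
      Root 14: left subtree has 2 nodes {34, 2}, right has 0 { }.
        Root 2: left subtree has 1 node {34}, right has 0 { }.

34 2 14 11 24 22 17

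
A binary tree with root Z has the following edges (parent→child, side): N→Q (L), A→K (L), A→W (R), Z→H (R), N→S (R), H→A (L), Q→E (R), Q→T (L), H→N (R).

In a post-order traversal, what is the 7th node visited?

Post-order visits the left subtree, then the right subtree, then the node.
At Z: no left child.
At Z: go right to H.
  At H: go left to A.
    At A: go left to K.
      K is a leaf — visit K.
    At A: go right to W.
      W is a leaf — visit W.
    Visit A.
  At H: go right to N.
    At N: go left to Q.
      At Q: go left to T.
        T is a leaf — visit T.
      At Q: go right to E.
        E is a leaf — visit E.
      Visit Q.
    At N: go right to S.
      S is a leaf — visit S.
    Visit N.
  Visit H.
Visit Z.
Full post-order sequence: K, W, A, T, E, Q, S, N, H, Z.

S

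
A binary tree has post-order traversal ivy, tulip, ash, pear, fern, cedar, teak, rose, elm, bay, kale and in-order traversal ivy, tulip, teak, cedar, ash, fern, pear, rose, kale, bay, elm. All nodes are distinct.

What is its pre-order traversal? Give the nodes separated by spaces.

The last element of post-order is the root; it splits in-order into left and right subtrees.
Root kale: left subtree has 8 nodes {ivy, tulip, teak, cedar, ash, fern, pear, rose}, right has 2 {bay, elm}.
  Root rose: left subtree has 7 nodes {ivy, tulip, teak, cedar, ash, fern, pear}, right has 0 { }.
    Root teak: left subtree has 2 nodes {ivy, tulip}, right has 4 {cedar, ash, fern, pear}.
      Root tulip: left subtree has 1 node {ivy}, right has 0 { }.
      Root cedar: left subtree has 0 nodes { }, right has 3 {ash, fern, pear}.
        Root fern: left subtree has 1 node {ash}, right has 1 {pear}.
  Root bay: left subtree has 0 nodes { }, right has 1 {elm}.

kale rose teak tulip ivy cedar fern ash pear bay elm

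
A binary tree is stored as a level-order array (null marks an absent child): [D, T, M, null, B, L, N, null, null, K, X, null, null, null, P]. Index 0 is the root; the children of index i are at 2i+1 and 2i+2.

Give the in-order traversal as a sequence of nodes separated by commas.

In-order visits the left subtree, then the node, then the right subtree.
At D: go left to T.
  At T: no left child.
  Visit T.
  At T: go right to B.
    At B: go left to K.
      K is a leaf — visit K.
    Visit B.
    At B: go right to X.
      X is a leaf — visit X.
Visit D.
At D: go right to M.
  At M: go left to L.
    L is a leaf — visit L.
  Visit M.
  At M: go right to N.
    At N: no left child.
    Visit N.
    At N: go right to P.
      P is a leaf — visit P.

T, K, B, X, D, L, M, N, P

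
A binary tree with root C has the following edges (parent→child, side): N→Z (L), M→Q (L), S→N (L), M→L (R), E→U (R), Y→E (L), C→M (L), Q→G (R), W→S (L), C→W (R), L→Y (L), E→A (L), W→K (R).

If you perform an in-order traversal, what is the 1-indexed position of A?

4

In-order visits the left subtree, then the node, then the right subtree.
At C: go left to M.
  At M: go left to Q.
    At Q: no left child.
    Visit Q.
    At Q: go right to G.
      G is a leaf — visit G.
  Visit M.
  At M: go right to L.
    At L: go left to Y.
      At Y: go left to E.
        At E: go left to A.
          A is a leaf — visit A.
        Visit E.
        At E: go right to U.
          U is a leaf — visit U.
      Visit Y.
      At Y: no right child.
    Visit L.
    At L: no right child.
Visit C.
At C: go right to W.
  At W: go left to S.
    At S: go left to N.
      At N: go left to Z.
        Z is a leaf — visit Z.
      Visit N.
      At N: no right child.
    Visit S.
    At S: no right child.
  Visit W.
  At W: go right to K.
    K is a leaf — visit K.
Full in-order sequence: Q, G, M, A, E, U, Y, L, C, Z, N, S, W, K.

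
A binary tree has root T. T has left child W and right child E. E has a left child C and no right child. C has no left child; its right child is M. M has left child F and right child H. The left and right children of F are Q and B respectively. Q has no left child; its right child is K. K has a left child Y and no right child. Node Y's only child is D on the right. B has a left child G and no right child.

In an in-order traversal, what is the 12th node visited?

H

In-order visits the left subtree, then the node, then the right subtree.
At T: go left to W.
  W is a leaf — visit W.
Visit T.
At T: go right to E.
  At E: go left to C.
    At C: no left child.
    Visit C.
    At C: go right to M.
      At M: go left to F.
        At F: go left to Q.
          At Q: no left child.
          Visit Q.
          At Q: go right to K.
            At K: go left to Y.
              At Y: no left child.
              Visit Y.
              At Y: go right to D.
                D is a leaf — visit D.
            Visit K.
            At K: no right child.
        Visit F.
        At F: go right to B.
          At B: go left to G.
            G is a leaf — visit G.
          Visit B.
          At B: no right child.
      Visit M.
      At M: go right to H.
        H is a leaf — visit H.
  Visit E.
  At E: no right child.
Full in-order sequence: W, T, C, Q, Y, D, K, F, G, B, M, H, E.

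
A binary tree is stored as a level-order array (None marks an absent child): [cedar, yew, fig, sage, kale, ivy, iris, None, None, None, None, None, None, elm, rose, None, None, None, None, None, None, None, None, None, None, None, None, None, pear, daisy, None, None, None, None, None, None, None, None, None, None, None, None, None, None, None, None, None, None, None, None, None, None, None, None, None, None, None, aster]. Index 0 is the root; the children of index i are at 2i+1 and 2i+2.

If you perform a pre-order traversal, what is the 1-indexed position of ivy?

6

Pre-order visits the node, then its left subtree, then its right subtree.
Visit cedar.
At cedar: go left to yew.
  Visit yew.
  At yew: go left to sage.
    sage is a leaf — visit sage.
  At yew: go right to kale.
    kale is a leaf — visit kale.
At cedar: go right to fig.
  Visit fig.
  At fig: go left to ivy.
    ivy is a leaf — visit ivy.
  At fig: go right to iris.
    Visit iris.
    At iris: go left to elm.
      Visit elm.
      At elm: no left child.
      At elm: go right to pear.
        Visit pear.
        At pear: go left to aster.
          aster is a leaf — visit aster.
        At pear: no right child.
    At iris: go right to rose.
      Visit rose.
      At rose: go left to daisy.
        daisy is a leaf — visit daisy.
      At rose: no right child.
Full pre-order sequence: cedar, yew, sage, kale, fig, ivy, iris, elm, pear, aster, rose, daisy.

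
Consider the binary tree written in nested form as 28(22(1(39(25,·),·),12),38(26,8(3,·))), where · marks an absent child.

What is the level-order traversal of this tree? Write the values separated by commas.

28, 22, 38, 1, 12, 26, 8, 39, 3, 25

Level-order visits nodes level by level from the root, left to right within each level.
Level 0: 28
Level 1: 22, 38
Level 2: 1, 12, 26, 8
Level 3: 39, 3
Level 4: 25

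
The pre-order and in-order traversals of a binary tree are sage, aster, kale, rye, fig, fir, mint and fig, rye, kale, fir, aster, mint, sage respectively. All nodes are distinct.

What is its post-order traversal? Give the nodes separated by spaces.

The first element of pre-order is the root; it splits in-order into left and right subtrees.
Root sage: left subtree has 6 nodes {fig, rye, kale, fir, aster, mint}, right has 0 { }.
  Root aster: left subtree has 4 nodes {fig, rye, kale, fir}, right has 1 {mint}.
    Root kale: left subtree has 2 nodes {fig, rye}, right has 1 {fir}.
      Root rye: left subtree has 1 node {fig}, right has 0 { }.

fig rye fir kale mint aster sage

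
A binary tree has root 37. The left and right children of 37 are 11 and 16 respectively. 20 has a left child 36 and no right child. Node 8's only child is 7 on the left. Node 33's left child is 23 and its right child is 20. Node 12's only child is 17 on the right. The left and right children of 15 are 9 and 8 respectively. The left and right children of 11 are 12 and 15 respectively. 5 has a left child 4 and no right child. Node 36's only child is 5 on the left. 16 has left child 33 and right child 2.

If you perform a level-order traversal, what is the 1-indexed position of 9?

Level-order visits nodes level by level from the root, left to right within each level.
Level 0: 37
Level 1: 11, 16
Level 2: 12, 15, 33, 2
Level 3: 17, 9, 8, 23, 20
Level 4: 7, 36
Level 5: 5
Level 6: 4
Full level-order sequence: 37, 11, 16, 12, 15, 33, 2, 17, 9, 8, 23, 20, 7, 36, 5, 4.

9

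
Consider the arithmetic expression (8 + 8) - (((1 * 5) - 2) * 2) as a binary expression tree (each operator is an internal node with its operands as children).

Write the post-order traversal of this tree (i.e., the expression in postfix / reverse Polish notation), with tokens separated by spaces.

8 8 + 1 5 * 2 - 2 * -

Post-order on an expression tree gives postfix notation: for each operator, emit left operand, right operand, then the operator.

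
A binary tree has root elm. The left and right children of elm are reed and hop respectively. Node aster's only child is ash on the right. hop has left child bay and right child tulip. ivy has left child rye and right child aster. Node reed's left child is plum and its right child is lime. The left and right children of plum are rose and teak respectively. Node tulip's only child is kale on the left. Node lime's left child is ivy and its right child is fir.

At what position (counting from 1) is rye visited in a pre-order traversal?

Pre-order visits the node, then its left subtree, then its right subtree.
Visit elm.
At elm: go left to reed.
  Visit reed.
  At reed: go left to plum.
    Visit plum.
    At plum: go left to rose.
      rose is a leaf — visit rose.
    At plum: go right to teak.
      teak is a leaf — visit teak.
  At reed: go right to lime.
    Visit lime.
    At lime: go left to ivy.
      Visit ivy.
      At ivy: go left to rye.
        rye is a leaf — visit rye.
      At ivy: go right to aster.
        Visit aster.
        At aster: no left child.
        At aster: go right to ash.
          ash is a leaf — visit ash.
    At lime: go right to fir.
      fir is a leaf — visit fir.
At elm: go right to hop.
  Visit hop.
  At hop: go left to bay.
    bay is a leaf — visit bay.
  At hop: go right to tulip.
    Visit tulip.
    At tulip: go left to kale.
      kale is a leaf — visit kale.
    At tulip: no right child.
Full pre-order sequence: elm, reed, plum, rose, teak, lime, ivy, rye, aster, ash, fir, hop, bay, tulip, kale.

8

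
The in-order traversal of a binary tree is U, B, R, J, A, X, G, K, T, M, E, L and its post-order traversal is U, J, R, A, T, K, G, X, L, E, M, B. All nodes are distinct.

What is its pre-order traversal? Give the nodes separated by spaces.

B U M X A R J G K T E L

The last element of post-order is the root; it splits in-order into left and right subtrees.
Root B: left subtree has 1 node {U}, right has 10 {R, J, A, X, G, K, T, M, E, L}.
  Root M: left subtree has 7 nodes {R, J, A, X, G, K, T}, right has 2 {E, L}.
    Root X: left subtree has 3 nodes {R, J, A}, right has 3 {G, K, T}.
      Root A: left subtree has 2 nodes {R, J}, right has 0 { }.
        Root R: left subtree has 0 nodes { }, right has 1 {J}.
      Root G: left subtree has 0 nodes { }, right has 2 {K, T}.
        Root K: left subtree has 0 nodes { }, right has 1 {T}.
    Root E: left subtree has 0 nodes { }, right has 1 {L}.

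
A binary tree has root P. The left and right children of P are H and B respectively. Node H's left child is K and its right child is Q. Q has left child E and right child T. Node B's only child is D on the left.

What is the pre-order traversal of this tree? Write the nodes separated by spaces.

P H K Q E T B D

Pre-order visits the node, then its left subtree, then its right subtree.
Visit P.
At P: go left to H.
  Visit H.
  At H: go left to K.
    K is a leaf — visit K.
  At H: go right to Q.
    Visit Q.
    At Q: go left to E.
      E is a leaf — visit E.
    At Q: go right to T.
      T is a leaf — visit T.
At P: go right to B.
  Visit B.
  At B: go left to D.
    D is a leaf — visit D.
  At B: no right child.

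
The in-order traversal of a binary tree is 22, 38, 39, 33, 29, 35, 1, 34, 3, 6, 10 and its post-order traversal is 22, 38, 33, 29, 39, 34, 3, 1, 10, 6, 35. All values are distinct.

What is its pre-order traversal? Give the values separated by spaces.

35 39 38 22 29 33 6 1 3 34 10

The last element of post-order is the root; it splits in-order into left and right subtrees.
Root 35: left subtree has 5 nodes {22, 38, 39, 33, 29}, right has 5 {1, 34, 3, 6, 10}.
  Root 39: left subtree has 2 nodes {22, 38}, right has 2 {33, 29}.
    Root 38: left subtree has 1 node {22}, right has 0 { }.
    Root 29: left subtree has 1 node {33}, right has 0 { }.
  Root 6: left subtree has 3 nodes {1, 34, 3}, right has 1 {10}.
    Root 1: left subtree has 0 nodes { }, right has 2 {34, 3}.
      Root 3: left subtree has 1 node {34}, right has 0 { }.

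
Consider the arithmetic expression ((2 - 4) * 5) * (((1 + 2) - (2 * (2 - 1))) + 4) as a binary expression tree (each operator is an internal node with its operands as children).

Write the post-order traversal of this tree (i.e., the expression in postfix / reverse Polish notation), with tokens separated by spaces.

Post-order on an expression tree gives postfix notation: for each operator, emit left operand, right operand, then the operator.

2 4 - 5 * 1 2 + 2 2 1 - * - 4 + *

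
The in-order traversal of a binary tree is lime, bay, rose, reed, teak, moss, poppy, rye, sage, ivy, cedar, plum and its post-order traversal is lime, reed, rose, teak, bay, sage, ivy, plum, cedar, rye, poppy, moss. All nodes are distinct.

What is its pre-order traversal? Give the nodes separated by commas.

moss, bay, lime, teak, rose, reed, poppy, rye, cedar, ivy, sage, plum

The last element of post-order is the root; it splits in-order into left and right subtrees.
Root moss: left subtree has 5 nodes {lime, bay, rose, reed, teak}, right has 6 {poppy, rye, sage, ivy, cedar, plum}.
  Root bay: left subtree has 1 node {lime}, right has 3 {rose, reed, teak}.
    Root teak: left subtree has 2 nodes {rose, reed}, right has 0 { }.
      Root rose: left subtree has 0 nodes { }, right has 1 {reed}.
  Root poppy: left subtree has 0 nodes { }, right has 5 {rye, sage, ivy, cedar, plum}.
    Root rye: left subtree has 0 nodes { }, right has 4 {sage, ivy, cedar, plum}.
      Root cedar: left subtree has 2 nodes {sage, ivy}, right has 1 {plum}.
        Root ivy: left subtree has 1 node {sage}, right has 0 { }.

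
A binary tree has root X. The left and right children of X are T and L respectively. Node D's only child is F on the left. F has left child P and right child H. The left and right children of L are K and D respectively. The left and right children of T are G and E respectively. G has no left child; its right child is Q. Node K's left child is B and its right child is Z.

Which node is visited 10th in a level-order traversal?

Z

Level-order visits nodes level by level from the root, left to right within each level.
Level 0: X
Level 1: T, L
Level 2: G, E, K, D
Level 3: Q, B, Z, F
Level 4: P, H
Full level-order sequence: X, T, L, G, E, K, D, Q, B, Z, F, P, H.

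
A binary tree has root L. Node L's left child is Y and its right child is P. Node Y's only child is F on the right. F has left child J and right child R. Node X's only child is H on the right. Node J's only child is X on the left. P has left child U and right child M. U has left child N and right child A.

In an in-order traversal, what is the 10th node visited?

A

In-order visits the left subtree, then the node, then the right subtree.
At L: go left to Y.
  At Y: no left child.
  Visit Y.
  At Y: go right to F.
    At F: go left to J.
      At J: go left to X.
        At X: no left child.
        Visit X.
        At X: go right to H.
          H is a leaf — visit H.
      Visit J.
      At J: no right child.
    Visit F.
    At F: go right to R.
      R is a leaf — visit R.
Visit L.
At L: go right to P.
  At P: go left to U.
    At U: go left to N.
      N is a leaf — visit N.
    Visit U.
    At U: go right to A.
      A is a leaf — visit A.
  Visit P.
  At P: go right to M.
    M is a leaf — visit M.
Full in-order sequence: Y, X, H, J, F, R, L, N, U, A, P, M.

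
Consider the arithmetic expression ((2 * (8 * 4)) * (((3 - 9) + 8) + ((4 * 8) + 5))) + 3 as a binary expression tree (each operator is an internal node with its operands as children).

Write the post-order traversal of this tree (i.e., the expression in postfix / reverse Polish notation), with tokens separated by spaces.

2 8 4 * * 3 9 - 8 + 4 8 * 5 + + * 3 +

Post-order on an expression tree gives postfix notation: for each operator, emit left operand, right operand, then the operator.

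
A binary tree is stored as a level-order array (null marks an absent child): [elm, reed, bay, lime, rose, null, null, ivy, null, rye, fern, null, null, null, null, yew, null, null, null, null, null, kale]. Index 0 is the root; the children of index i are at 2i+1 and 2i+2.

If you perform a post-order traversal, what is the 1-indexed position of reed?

8

Post-order visits the left subtree, then the right subtree, then the node.
At elm: go left to reed.
  At reed: go left to lime.
    At lime: go left to ivy.
      At ivy: go left to yew.
        yew is a leaf — visit yew.
      At ivy: no right child.
      Visit ivy.
    At lime: no right child.
    Visit lime.
  At reed: go right to rose.
    At rose: go left to rye.
      rye is a leaf — visit rye.
    At rose: go right to fern.
      At fern: go left to kale.
        kale is a leaf — visit kale.
      At fern: no right child.
      Visit fern.
    Visit rose.
  Visit reed.
At elm: go right to bay.
  bay is a leaf — visit bay.
Visit elm.
Full post-order sequence: yew, ivy, lime, rye, kale, fern, rose, reed, bay, elm.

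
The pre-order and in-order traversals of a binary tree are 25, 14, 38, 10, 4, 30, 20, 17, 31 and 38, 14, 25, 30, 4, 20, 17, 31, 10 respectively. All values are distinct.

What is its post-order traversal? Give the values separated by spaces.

The first element of pre-order is the root; it splits in-order into left and right subtrees.
Root 25: left subtree has 2 nodes {38, 14}, right has 6 {30, 4, 20, 17, 31, 10}.
  Root 14: left subtree has 1 node {38}, right has 0 { }.
  Root 10: left subtree has 5 nodes {30, 4, 20, 17, 31}, right has 0 { }.
    Root 4: left subtree has 1 node {30}, right has 3 {20, 17, 31}.
      Root 20: left subtree has 0 nodes { }, right has 2 {17, 31}.
        Root 17: left subtree has 0 nodes { }, right has 1 {31}.

38 14 30 31 17 20 4 10 25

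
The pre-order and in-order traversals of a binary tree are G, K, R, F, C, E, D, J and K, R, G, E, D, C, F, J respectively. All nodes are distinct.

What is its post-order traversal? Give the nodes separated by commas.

The first element of pre-order is the root; it splits in-order into left and right subtrees.
Root G: left subtree has 2 nodes {K, R}, right has 5 {E, D, C, F, J}.
  Root K: left subtree has 0 nodes { }, right has 1 {R}.
  Root F: left subtree has 3 nodes {E, D, C}, right has 1 {J}.
    Root C: left subtree has 2 nodes {E, D}, right has 0 { }.
      Root E: left subtree has 0 nodes { }, right has 1 {D}.

R, K, D, E, C, J, F, G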